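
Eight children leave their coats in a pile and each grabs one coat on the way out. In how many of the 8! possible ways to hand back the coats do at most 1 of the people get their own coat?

# with exactly i fixed is C(8,i)·!(8-i); sum over i=0..1:
  i=0: C(8,0)·!8 = 1·14833 = 14833
  i=1: C(8,1)·!7 = 8·1854 = 14832
Total = 29665.

29665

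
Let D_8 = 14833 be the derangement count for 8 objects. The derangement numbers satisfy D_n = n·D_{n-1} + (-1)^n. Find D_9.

D_9 = 9·14833 - 1 = 133496.

133496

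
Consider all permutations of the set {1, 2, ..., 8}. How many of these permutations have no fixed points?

14833

!8 = 8! · Σ_{k=0}^{8} (-1)^k/k!
= 8! - 8!/1! + 8!/2! - 8!/3! + 8!/4! - 8!/5! + 8!/6! - 8!/7! + 8!/8!
= 40320 - 40320 + 20160 - 6720 + 1680 - 336 + 56 - 8 + 1
= 14833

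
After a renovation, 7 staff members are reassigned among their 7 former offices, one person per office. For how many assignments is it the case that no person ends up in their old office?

1854

Use !n = n·!(n-1) + (-1)^n.
!7 = 7·265 - 1 = 1854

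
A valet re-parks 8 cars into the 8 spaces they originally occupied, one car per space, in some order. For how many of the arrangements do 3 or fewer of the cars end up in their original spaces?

# with exactly i fixed is C(8,i)·!(8-i); sum over i=0..3:
  i=0: C(8,0)·!8 = 1·14833 = 14833
  i=1: C(8,1)·!7 = 8·1854 = 14832
  i=2: C(8,2)·!6 = 28·265 = 7420
  i=3: C(8,3)·!5 = 56·44 = 2464
Total = 39549.

39549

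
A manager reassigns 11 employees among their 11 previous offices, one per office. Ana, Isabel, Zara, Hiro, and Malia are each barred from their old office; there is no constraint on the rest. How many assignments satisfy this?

25022880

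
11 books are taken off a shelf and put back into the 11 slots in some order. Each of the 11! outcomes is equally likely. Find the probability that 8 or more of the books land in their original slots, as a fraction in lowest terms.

193/19958400

Favorable outcomes: Σ_{i≥8} C(11,i)·!(11-i) = 165·2 + 55·1 + 11·0 + 1·1 = 386.
Total outcomes: 11! = 39916800.
Probability = 386/39916800 = 193/19958400.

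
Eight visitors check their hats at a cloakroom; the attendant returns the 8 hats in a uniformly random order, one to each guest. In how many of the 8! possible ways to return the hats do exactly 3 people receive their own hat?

2464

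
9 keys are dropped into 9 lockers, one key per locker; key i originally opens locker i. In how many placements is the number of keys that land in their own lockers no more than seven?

# with exactly i fixed is C(9,i)·!(9-i); sum over i=0..7:
  i=0: C(9,0)·!9 = 1·133496 = 133496
  i=1: C(9,1)·!8 = 9·14833 = 133497
  i=2: C(9,2)·!7 = 36·1854 = 66744
  i=3: C(9,3)·!6 = 84·265 = 22260
  i=4: C(9,4)·!5 = 126·44 = 5544
  i=5: C(9,5)·!4 = 126·9 = 1134
  i=6: C(9,6)·!3 = 84·2 = 168
  i=7: C(9,7)·!2 = 36·1 = 36
Total = 362879.

362879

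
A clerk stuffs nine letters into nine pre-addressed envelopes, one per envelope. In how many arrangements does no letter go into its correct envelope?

133496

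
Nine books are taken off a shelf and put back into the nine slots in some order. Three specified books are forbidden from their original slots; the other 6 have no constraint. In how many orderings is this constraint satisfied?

Inclusion-exclusion on the 3 forbidden self-matches:
Σ_{j=0}^{3} (-1)^j C(3,j)(9-j)!
= C(3,0)·9! - C(3,1)·8! + C(3,2)·7! - C(3,3)·6!
= 362880 - 120960 + 15120 - 720
= 256320

256320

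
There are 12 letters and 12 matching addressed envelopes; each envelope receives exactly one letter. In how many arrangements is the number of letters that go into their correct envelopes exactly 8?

4455

Choose which 8 of the 12 are fixed: C(12,8) = 495.
The other 4 form a derangement: !4 = 9.
Total: 495 × 9 = 4455.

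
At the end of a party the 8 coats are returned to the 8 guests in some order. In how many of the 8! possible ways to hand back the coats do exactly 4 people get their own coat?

630

Pick the 4 fixed positions: C(8,4) = 70 ways.
The remaining 4 must be deranged: !4 = 9.
Total: 70 × 9 = 630.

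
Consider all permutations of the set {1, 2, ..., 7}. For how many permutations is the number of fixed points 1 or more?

# with exactly i fixed is C(7,i)·!(7-i); sum over i=1..7:
  i=1: C(7,1)·!6 = 7·265 = 1855
  i=2: C(7,2)·!5 = 21·44 = 924
  i=3: C(7,3)·!4 = 35·9 = 315
  i=4: C(7,4)·!3 = 35·2 = 70
  i=5: C(7,5)·!2 = 21·1 = 21
  i=6: C(7,6)·!1 = 7·0 = 0
  i=7: C(7,7)·!0 = 1·1 = 1
Total = 3186.

3186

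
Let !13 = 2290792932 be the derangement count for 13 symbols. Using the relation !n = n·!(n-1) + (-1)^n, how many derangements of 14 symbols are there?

32071101049

!14 = 14·2290792932 + 1 = 32071101049.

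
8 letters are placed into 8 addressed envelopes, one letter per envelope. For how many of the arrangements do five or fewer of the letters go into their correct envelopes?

# with exactly i fixed is C(8,i)·!(8-i); sum over i=0..5:
  i=0: C(8,0)·!8 = 1·14833 = 14833
  i=1: C(8,1)·!7 = 8·1854 = 14832
  i=2: C(8,2)·!6 = 28·265 = 7420
  i=3: C(8,3)·!5 = 56·44 = 2464
  i=4: C(8,4)·!4 = 70·9 = 630
  i=5: C(8,5)·!3 = 56·2 = 112
Total = 40291.

40291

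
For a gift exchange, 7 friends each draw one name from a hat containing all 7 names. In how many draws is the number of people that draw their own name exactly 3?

Pick the 3 fixed positions: C(7,3) = 35 ways.
The remaining 4 must be deranged: !4 = 9.
Total: 35 × 9 = 315.

315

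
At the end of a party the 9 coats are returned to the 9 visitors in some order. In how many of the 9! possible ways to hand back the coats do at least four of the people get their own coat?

Sum C(9,i)·!(9-i) for i = 4..9:
  i=4: C(9,4)·!5 = 126·44 = 5544
  i=5: C(9,5)·!4 = 126·9 = 1134
  i=6: C(9,6)·!3 = 84·2 = 168
  i=7: C(9,7)·!2 = 36·1 = 36
  i=8: C(9,8)·!1 = 9·0 = 0
  i=9: C(9,9)·!0 = 1·1 = 1
Total = 6883.

6883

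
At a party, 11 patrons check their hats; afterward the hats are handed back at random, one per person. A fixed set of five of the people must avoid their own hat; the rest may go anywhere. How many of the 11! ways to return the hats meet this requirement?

Let A_j be the event that the j-th constrained one is fixed. By inclusion-exclusion over the 5 events:
Σ_{j=0}^{5} (-1)^j C(5,j)(11-j)!
= C(5,0)·11! - C(5,1)·10! + C(5,2)·9! - C(5,3)·8! + C(5,4)·7! - C(5,5)·6!
= 39916800 - 18144000 + 3628800 - 403200 + 25200 - 720
= 25022880

25022880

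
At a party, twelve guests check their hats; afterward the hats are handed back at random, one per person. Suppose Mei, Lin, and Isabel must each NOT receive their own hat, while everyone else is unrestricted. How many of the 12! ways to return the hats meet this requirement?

Inclusion-exclusion on the 3 forbidden self-matches:
Σ_{j=0}^{3} (-1)^j C(3,j)(12-j)!
= C(3,0)·12! - C(3,1)·11! + C(3,2)·10! - C(3,3)·9!
= 479001600 - 119750400 + 10886400 - 362880
= 369774720

369774720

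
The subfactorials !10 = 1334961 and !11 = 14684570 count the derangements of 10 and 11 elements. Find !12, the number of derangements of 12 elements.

176214841

!12 = (12-1)·(!11 + !10) = 11·(14684570 + 1334961) = 11·16019531 = 176214841.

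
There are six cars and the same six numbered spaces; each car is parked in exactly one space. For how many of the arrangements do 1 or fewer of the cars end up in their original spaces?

529

Sum C(6,i)·!(6-i) for i = 0..1:
  i=0: C(6,0)·!6 = 1·265 = 265
  i=1: C(6,1)·!5 = 6·44 = 264
Total = 529.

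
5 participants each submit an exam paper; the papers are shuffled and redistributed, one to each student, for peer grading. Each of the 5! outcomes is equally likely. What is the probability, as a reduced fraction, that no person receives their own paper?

11/30

Favorable outcomes: !5 = 44.
Total outcomes: 5! = 120.
Probability = 44/120 = 11/30.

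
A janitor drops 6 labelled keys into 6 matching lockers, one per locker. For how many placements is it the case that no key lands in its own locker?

By inclusion-exclusion, !6 = Σ (-1)^k · 6!/k! for k=0..6
= 6! - 6!/1! + 6!/2! - 6!/3! + 6!/4! - 6!/5! + 6!/6!
= 720 - 720 + 360 - 120 + 30 - 6 + 1
= 265

265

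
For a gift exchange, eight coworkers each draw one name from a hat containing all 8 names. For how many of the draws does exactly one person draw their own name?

14832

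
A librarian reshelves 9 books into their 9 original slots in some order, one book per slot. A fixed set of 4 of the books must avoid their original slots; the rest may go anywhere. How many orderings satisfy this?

Let A_j be the event that the j-th constrained one is fixed. By inclusion-exclusion over the 4 events:
Σ_{j=0}^{4} (-1)^j C(4,j)(9-j)!
= C(4,0)·9! - C(4,1)·8! + C(4,2)·7! - C(4,3)·6! + C(4,4)·5!
= 362880 - 161280 + 30240 - 2880 + 120
= 229080

229080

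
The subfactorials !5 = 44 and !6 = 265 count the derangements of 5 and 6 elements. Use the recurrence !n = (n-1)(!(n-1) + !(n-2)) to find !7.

1854

!7 = (7-1)·(!6 + !5) = 6·(265 + 44) = 6·309 = 1854.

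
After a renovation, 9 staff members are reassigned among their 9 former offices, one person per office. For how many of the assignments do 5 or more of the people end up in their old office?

1339

Sum C(9,i)·!(9-i) for i = 5..9:
  i=5: C(9,5)·!4 = 126·9 = 1134
  i=6: C(9,6)·!3 = 84·2 = 168
  i=7: C(9,7)·!2 = 36·1 = 36
  i=8: C(9,8)·!1 = 9·0 = 0
  i=9: C(9,9)·!0 = 1·1 = 1
Total = 1339.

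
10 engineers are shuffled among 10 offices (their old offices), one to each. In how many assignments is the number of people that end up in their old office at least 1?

Sum C(10,i)·!(10-i) for i = 1..10:
  i=1: C(10,1)·!9 = 10·133496 = 1334960
  i=2: C(10,2)·!8 = 45·14833 = 667485
  i=3: C(10,3)·!7 = 120·1854 = 222480
  i=4: C(10,4)·!6 = 210·265 = 55650
  i=5: C(10,5)·!5 = 252·44 = 11088
  i=6: C(10,6)·!4 = 210·9 = 1890
  i=7: C(10,7)·!3 = 120·2 = 240
  i=8: C(10,8)·!2 = 45·1 = 45
  i=9: C(10,9)·!1 = 10·0 = 0
  i=10: C(10,10)·!0 = 1·1 = 1
Total = 2293839.

2293839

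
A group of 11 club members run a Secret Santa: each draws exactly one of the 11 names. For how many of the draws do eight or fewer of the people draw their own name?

Sum C(11,i)·!(11-i) for i = 0..8:
  i=0: C(11,0)·!11 = 1·14684570 = 14684570
  i=1: C(11,1)·!10 = 11·1334961 = 14684571
  i=2: C(11,2)·!9 = 55·133496 = 7342280
  i=3: C(11,3)·!8 = 165·14833 = 2447445
  i=4: C(11,4)·!7 = 330·1854 = 611820
  i=5: C(11,5)·!6 = 462·265 = 122430
  i=6: C(11,6)·!5 = 462·44 = 20328
  i=7: C(11,7)·!4 = 330·9 = 2970
  i=8: C(11,8)·!3 = 165·2 = 330
Total = 39916744.

39916744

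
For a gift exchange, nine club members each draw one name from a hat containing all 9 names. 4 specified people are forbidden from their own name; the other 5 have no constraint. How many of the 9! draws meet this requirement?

229080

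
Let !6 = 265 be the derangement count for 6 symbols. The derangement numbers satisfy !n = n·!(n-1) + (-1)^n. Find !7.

!7 = 7·265 - 1 = 1854.

1854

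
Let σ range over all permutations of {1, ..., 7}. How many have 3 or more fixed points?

407

# with exactly i fixed is C(7,i)·!(7-i); sum over i=3..7:
  i=3: C(7,3)·!4 = 35·9 = 315
  i=4: C(7,4)·!3 = 35·2 = 70
  i=5: C(7,5)·!2 = 21·1 = 21
  i=6: C(7,6)·!1 = 7·0 = 0
  i=7: C(7,7)·!0 = 1·1 = 1
Total = 407.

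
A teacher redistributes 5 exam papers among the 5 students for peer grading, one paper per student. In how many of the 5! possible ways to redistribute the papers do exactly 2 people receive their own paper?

20

Choose which 2 of the 5 are fixed: C(5,2) = 10.
The remaining 3 must be deranged: !3 = 2.
Total: 10 × 2 = 20.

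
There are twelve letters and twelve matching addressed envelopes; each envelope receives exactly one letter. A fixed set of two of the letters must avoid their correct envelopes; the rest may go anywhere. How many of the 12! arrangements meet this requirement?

402796800

Let A_j be the event that the j-th constrained one is fixed. By inclusion-exclusion over the 2 events:
Σ_{j=0}^{2} (-1)^j C(2,j)(12-j)!
= C(2,0)·12! - C(2,1)·11! + C(2,2)·10!
= 479001600 - 79833600 + 3628800
= 402796800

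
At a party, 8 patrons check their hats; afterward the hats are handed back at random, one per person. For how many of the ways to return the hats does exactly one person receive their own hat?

Choose which one of the 8 is fixed: C(8,1) = 8.
The remaining 7 must be deranged: !7 = 1854.
Total: 8 × 1854 = 14832.

14832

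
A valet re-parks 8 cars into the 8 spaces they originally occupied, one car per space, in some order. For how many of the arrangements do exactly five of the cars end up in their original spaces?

112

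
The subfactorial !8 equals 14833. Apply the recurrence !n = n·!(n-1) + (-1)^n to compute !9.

133496

!9 = 9·14833 - 1 = 133496.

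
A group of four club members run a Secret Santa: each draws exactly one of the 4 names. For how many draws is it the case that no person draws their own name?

By inclusion-exclusion, !4 = Σ (-1)^k · 4!/k! for k=0..4
= 4! - 4!/1! + 4!/2! - 4!/3! + 4!/4!
= 24 - 24 + 12 - 4 + 1
= 9

9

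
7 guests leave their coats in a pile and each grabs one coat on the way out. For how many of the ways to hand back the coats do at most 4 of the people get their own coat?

Sum C(7,i)·!(7-i) for i = 0..4:
  i=0: C(7,0)·!7 = 1·1854 = 1854
  i=1: C(7,1)·!6 = 7·265 = 1855
  i=2: C(7,2)·!5 = 21·44 = 924
  i=3: C(7,3)·!4 = 35·9 = 315
  i=4: C(7,4)·!3 = 35·2 = 70
Total = 5018.

5018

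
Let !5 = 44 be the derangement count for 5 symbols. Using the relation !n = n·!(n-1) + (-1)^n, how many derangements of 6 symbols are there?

265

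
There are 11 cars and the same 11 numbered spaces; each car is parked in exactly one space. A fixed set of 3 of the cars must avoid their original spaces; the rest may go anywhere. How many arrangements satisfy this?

Inclusion-exclusion on the 3 forbidden self-matches:
Σ_{j=0}^{3} (-1)^j C(3,j)(11-j)!
= C(3,0)·11! - C(3,1)·10! + C(3,2)·9! - C(3,3)·8!
= 39916800 - 10886400 + 1088640 - 40320
= 30078720

30078720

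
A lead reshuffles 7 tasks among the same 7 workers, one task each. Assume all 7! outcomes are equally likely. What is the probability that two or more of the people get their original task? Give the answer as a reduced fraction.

Favorable outcomes: Σ_{i≥2} C(7,i)·!(7-i) = 21·44 + 35·9 + 35·2 + 21·1 + 7·0 + 1·1 = 1331.
Total outcomes: 7! = 5040.
Probability = 1331/5040 = 1331/5040.

1331/5040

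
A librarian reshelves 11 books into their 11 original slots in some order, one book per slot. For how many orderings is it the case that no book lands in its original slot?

14684570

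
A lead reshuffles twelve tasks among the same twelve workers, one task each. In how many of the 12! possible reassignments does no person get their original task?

176214841

Use !n = (n-1)(!(n-1) + !(n-2)).
!12 = 11·(14684570 + 1334961) = 11·16019531 = 176214841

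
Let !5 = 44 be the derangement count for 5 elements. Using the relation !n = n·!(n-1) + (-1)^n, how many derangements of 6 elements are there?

265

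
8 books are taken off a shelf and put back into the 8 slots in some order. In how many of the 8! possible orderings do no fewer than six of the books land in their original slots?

29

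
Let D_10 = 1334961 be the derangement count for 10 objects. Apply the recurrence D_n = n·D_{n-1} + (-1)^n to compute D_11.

14684570

D_11 = 11·1334961 - 1 = 14684570.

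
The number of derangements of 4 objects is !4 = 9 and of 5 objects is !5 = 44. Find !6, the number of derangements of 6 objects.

!6 = (6-1)·(!5 + !4) = 5·(44 + 9) = 5·53 = 265.

265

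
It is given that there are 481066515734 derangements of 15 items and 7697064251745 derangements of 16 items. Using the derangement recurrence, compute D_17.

D_17 = (17-1)·(D_16 + D_15) = 16·(7697064251745 + 481066515734) = 16·8178130767479 = 130850092279664.

130850092279664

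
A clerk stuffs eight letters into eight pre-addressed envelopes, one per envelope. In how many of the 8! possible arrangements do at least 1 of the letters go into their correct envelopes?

25487

# with exactly i fixed is C(8,i)·!(8-i); sum over i=1..8:
  i=1: C(8,1)·!7 = 8·1854 = 14832
  i=2: C(8,2)·!6 = 28·265 = 7420
  i=3: C(8,3)·!5 = 56·44 = 2464
  i=4: C(8,4)·!4 = 70·9 = 630
  i=5: C(8,5)·!3 = 56·2 = 112
  i=6: C(8,6)·!2 = 28·1 = 28
  i=7: C(8,7)·!1 = 8·0 = 0
  i=8: C(8,8)·!0 = 1·1 = 1
Total = 25487.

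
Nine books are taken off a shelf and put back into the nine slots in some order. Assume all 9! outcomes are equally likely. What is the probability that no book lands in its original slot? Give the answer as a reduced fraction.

16687/45360

Favorable outcomes: !9 = 133496.
Total outcomes: 9! = 362880.
Probability = 133496/362880 = 16687/45360.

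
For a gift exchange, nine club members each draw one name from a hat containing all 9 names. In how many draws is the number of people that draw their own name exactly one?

Choose which one of the 9 is fixed: C(9,1) = 9.
The other 8 form a derangement: !8 = 14833.
Total: 9 × 14833 = 133497.

133497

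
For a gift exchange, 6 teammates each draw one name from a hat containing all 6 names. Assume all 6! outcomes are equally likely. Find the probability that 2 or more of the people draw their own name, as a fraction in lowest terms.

Favorable outcomes: Σ_{i≥2} C(6,i)·!(6-i) = 15·9 + 20·2 + 15·1 + 6·0 + 1·1 = 191.
Total outcomes: 6! = 720.
Probability = 191/720 = 191/720.

191/720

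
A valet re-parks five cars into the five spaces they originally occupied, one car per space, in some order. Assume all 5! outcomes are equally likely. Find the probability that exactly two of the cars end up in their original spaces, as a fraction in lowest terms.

Favorable outcomes: C(5,2)·!3 = 10·2 = 20.
Total outcomes: 5! = 120.
Probability = 20/120 = 1/6.

1/6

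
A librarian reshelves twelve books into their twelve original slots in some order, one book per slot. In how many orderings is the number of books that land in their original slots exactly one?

176214840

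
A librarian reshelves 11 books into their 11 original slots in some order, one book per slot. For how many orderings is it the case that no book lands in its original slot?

14684570

Recurrence: !11 = 10·(!10 + !9).
!11 = 10·(1334961 + 133496) = 10·1468457 = 14684570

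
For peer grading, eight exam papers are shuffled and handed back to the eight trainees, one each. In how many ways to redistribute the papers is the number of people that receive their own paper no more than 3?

39549

Sum C(8,i)·!(8-i) for i = 0..3:
  i=0: C(8,0)·!8 = 1·14833 = 14833
  i=1: C(8,1)·!7 = 8·1854 = 14832
  i=2: C(8,2)·!6 = 28·265 = 7420
  i=3: C(8,3)·!5 = 56·44 = 2464
Total = 39549.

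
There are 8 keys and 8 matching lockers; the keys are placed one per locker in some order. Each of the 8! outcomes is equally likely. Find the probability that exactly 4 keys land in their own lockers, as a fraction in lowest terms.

1/64

Favorable outcomes: C(8,4)·!4 = 70·9 = 630.
Total outcomes: 8! = 40320.
Probability = 630/40320 = 1/64.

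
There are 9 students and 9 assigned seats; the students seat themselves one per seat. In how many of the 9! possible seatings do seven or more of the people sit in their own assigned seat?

Sum C(9,i)·!(9-i) for i = 7..9:
  i=7: C(9,7)·!2 = 36·1 = 36
  i=8: C(9,8)·!1 = 9·0 = 0
  i=9: C(9,9)·!0 = 1·1 = 1
Total = 37.

37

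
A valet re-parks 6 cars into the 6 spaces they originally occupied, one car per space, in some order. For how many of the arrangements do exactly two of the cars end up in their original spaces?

Pick the 2 fixed positions: C(6,2) = 15 ways.
The remaining 4 must be deranged: !4 = 9.
Total: 15 × 9 = 135.

135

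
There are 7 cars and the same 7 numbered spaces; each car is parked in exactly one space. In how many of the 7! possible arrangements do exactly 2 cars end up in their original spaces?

924

Pick the 2 fixed positions: C(7,2) = 21 ways.
The other 5 form a derangement: !5 = 44.
Total: 21 × 44 = 924.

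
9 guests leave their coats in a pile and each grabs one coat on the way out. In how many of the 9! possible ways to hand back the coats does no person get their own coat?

133496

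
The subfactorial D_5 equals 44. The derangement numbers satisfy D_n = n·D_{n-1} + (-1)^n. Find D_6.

265

D_6 = 6·44 + 1 = 265.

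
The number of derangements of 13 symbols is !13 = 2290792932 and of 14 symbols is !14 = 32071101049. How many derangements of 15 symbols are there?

481066515734

!15 = (15-1)·(!14 + !13) = 14·(32071101049 + 2290792932) = 14·34361893981 = 481066515734.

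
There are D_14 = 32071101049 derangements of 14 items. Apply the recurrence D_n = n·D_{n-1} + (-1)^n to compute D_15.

D_15 = 15·32071101049 - 1 = 481066515734.

481066515734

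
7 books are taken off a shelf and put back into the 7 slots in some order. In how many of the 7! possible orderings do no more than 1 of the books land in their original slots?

Sum C(7,i)·!(7-i) for i = 0..1:
  i=0: C(7,0)·!7 = 1·1854 = 1854
  i=1: C(7,1)·!6 = 7·265 = 1855
Total = 3709.

3709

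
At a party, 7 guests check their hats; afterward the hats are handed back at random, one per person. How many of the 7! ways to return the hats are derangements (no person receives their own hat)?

!7 is the nearest integer to 7!/e.
7! = 5040, and 5040/e ≈ 1854.11, so !7 = 1854.

1854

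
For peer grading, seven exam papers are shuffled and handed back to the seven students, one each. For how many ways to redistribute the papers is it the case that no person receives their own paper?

!7 = 7! · Σ_{k=0}^{7} (-1)^k/k!
= 7! - 7!/1! + 7!/2! - 7!/3! + 7!/4! - 7!/5! + 7!/6! - 7!/7!
= 5040 - 5040 + 2520 - 840 + 210 - 42 + 7 - 1
= 1854

1854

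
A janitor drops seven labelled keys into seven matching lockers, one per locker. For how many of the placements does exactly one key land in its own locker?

Pick the single fixed position: C(7,1) = 7 ways.
The remaining 6 must be deranged: !6 = 265.
Total: 7 × 265 = 1855.

1855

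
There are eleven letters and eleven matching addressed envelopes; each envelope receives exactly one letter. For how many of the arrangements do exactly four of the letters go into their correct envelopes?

Pick the 4 fixed positions: C(11,4) = 330 ways.
The remaining 7 must be deranged: !7 = 1854.
Total: 330 × 1854 = 611820.

611820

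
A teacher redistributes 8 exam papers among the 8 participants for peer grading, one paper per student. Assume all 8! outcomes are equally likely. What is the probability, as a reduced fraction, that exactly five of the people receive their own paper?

1/360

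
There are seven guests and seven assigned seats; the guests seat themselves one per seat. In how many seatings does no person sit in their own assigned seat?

1854

Use !n = n·!(n-1) + (-1)^n.
!7 = 7·265 - 1 = 1854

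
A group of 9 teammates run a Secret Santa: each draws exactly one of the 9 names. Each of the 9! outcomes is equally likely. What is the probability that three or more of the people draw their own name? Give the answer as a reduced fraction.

29143/362880

Favorable outcomes: Σ_{i≥3} C(9,i)·!(9-i) = 84·265 + 126·44 + 126·9 + 84·2 + 36·1 + 9·0 + 1·1 = 29143.
Total outcomes: 9! = 362880.
Probability = 29143/362880 = 29143/362880.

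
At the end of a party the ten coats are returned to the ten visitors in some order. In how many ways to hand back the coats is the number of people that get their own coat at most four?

3615536

# with exactly i fixed is C(10,i)·!(10-i); sum over i=0..4:
  i=0: C(10,0)·!10 = 1·1334961 = 1334961
  i=1: C(10,1)·!9 = 10·133496 = 1334960
  i=2: C(10,2)·!8 = 45·14833 = 667485
  i=3: C(10,3)·!7 = 120·1854 = 222480
  i=4: C(10,4)·!6 = 210·265 = 55650
Total = 3615536.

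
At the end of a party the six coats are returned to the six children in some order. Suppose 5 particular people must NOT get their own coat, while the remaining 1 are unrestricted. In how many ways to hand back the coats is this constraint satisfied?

309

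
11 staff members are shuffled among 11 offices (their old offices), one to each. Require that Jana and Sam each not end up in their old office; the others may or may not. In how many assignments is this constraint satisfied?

33022080

Let A_j be the event that the j-th constrained one is fixed. By inclusion-exclusion over the 2 events:
Σ_{j=0}^{2} (-1)^j C(2,j)(11-j)!
= C(2,0)·11! - C(2,1)·10! + C(2,2)·9!
= 39916800 - 7257600 + 362880
= 33022080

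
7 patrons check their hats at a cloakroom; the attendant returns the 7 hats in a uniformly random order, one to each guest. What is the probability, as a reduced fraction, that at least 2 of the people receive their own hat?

Favorable outcomes: Σ_{i≥2} C(7,i)·!(7-i) = 21·44 + 35·9 + 35·2 + 21·1 + 7·0 + 1·1 = 1331.
Total outcomes: 7! = 5040.
Probability = 1331/5040 = 1331/5040.

1331/5040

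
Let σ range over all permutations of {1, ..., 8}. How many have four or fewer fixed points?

40179

Sum C(8,i)·!(8-i) for i = 0..4:
  i=0: C(8,0)·!8 = 1·14833 = 14833
  i=1: C(8,1)·!7 = 8·1854 = 14832
  i=2: C(8,2)·!6 = 28·265 = 7420
  i=3: C(8,3)·!5 = 56·44 = 2464
  i=4: C(8,4)·!4 = 70·9 = 630
Total = 40179.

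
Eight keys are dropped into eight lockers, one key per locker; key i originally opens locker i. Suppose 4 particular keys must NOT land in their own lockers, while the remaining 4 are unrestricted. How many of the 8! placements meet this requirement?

24024

Inclusion-exclusion on the 4 forbidden self-matches:
Σ_{j=0}^{4} (-1)^j C(4,j)(8-j)!
= C(4,0)·8! - C(4,1)·7! + C(4,2)·6! - C(4,3)·5! + C(4,4)·4!
= 40320 - 20160 + 4320 - 480 + 24
= 24024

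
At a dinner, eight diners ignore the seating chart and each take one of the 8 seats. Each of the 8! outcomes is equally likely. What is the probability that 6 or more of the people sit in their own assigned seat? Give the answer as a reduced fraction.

Favorable outcomes: Σ_{i≥6} C(8,i)·!(8-i) = 28·1 + 8·0 + 1·1 = 29.
Total outcomes: 8! = 40320.
Probability = 29/40320 = 29/40320.

29/40320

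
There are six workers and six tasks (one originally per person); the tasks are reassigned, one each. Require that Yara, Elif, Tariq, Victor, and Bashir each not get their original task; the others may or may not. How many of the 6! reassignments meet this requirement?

309

Inclusion-exclusion on the 5 forbidden self-matches:
Σ_{j=0}^{5} (-1)^j C(5,j)(6-j)!
= C(5,0)·6! - C(5,1)·5! + C(5,2)·4! - C(5,3)·3! + C(5,4)·2! - C(5,5)·1!
= 720 - 600 + 240 - 60 + 10 - 1
= 309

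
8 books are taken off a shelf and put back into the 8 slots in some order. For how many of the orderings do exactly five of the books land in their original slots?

112

Choose which 5 of the 8 are fixed: C(8,5) = 56.
The remaining 3 must be deranged: !3 = 2.
Total: 56 × 2 = 112.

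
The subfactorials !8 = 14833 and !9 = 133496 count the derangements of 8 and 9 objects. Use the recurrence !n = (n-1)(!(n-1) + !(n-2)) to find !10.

1334961

!10 = (10-1)·(!9 + !8) = 9·(133496 + 14833) = 9·148329 = 1334961.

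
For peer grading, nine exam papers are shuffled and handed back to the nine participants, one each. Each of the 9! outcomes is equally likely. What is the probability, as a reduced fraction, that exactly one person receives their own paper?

2119/5760

Favorable outcomes: C(9,1)·!8 = 9·14833 = 133497.
Total outcomes: 9! = 362880.
Probability = 133497/362880 = 2119/5760.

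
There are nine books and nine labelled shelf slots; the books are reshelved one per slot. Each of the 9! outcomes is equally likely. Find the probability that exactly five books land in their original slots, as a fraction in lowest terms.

Favorable outcomes: C(9,5)·!4 = 126·9 = 1134.
Total outcomes: 9! = 362880.
Probability = 1134/362880 = 1/320.

1/320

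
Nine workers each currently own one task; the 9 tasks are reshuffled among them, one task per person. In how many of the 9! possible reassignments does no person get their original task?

133496

Recurrence: !9 = 8·(!8 + !7).
!9 = 8·(14833 + 1854) = 8·16687 = 133496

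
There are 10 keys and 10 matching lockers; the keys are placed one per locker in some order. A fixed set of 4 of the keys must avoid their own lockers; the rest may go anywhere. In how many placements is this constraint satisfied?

2399760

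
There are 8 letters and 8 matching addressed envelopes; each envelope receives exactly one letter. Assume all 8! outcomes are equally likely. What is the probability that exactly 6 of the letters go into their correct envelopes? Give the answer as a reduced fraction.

Favorable outcomes: C(8,6)·!2 = 28·1 = 28.
Total outcomes: 8! = 40320.
Probability = 28/40320 = 1/1440.

1/1440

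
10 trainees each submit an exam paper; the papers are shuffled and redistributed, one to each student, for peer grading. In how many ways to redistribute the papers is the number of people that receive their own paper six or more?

2176

Sum C(10,i)·!(10-i) for i = 6..10:
  i=6: C(10,6)·!4 = 210·9 = 1890
  i=7: C(10,7)·!3 = 120·2 = 240
  i=8: C(10,8)·!2 = 45·1 = 45
  i=9: C(10,9)·!1 = 10·0 = 0
  i=10: C(10,10)·!0 = 1·1 = 1
Total = 2176.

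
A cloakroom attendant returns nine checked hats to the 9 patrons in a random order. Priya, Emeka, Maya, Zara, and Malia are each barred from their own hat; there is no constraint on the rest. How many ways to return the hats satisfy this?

205056

Inclusion-exclusion on the 5 forbidden self-matches:
Σ_{j=0}^{5} (-1)^j C(5,j)(9-j)!
= C(5,0)·9! - C(5,1)·8! + C(5,2)·7! - C(5,3)·6! + C(5,4)·5! - C(5,5)·4!
= 362880 - 201600 + 50400 - 7200 + 600 - 24
= 205056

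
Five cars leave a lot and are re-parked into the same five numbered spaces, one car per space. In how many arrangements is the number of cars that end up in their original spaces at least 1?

76

Sum C(5,i)·!(5-i) for i = 1..5:
  i=1: C(5,1)·!4 = 5·9 = 45
  i=2: C(5,2)·!3 = 10·2 = 20
  i=3: C(5,3)·!2 = 10·1 = 10
  i=4: C(5,4)·!1 = 5·0 = 0
  i=5: C(5,5)·!0 = 1·1 = 1
Total = 76.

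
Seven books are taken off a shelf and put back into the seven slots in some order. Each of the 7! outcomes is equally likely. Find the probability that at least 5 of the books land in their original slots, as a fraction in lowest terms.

11/2520

Favorable outcomes: Σ_{i≥5} C(7,i)·!(7-i) = 21·1 + 7·0 + 1·1 = 22.
Total outcomes: 7! = 5040.
Probability = 22/5040 = 11/2520.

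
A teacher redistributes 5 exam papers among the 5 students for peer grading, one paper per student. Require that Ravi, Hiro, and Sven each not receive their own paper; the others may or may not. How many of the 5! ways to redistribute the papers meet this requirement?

64

Inclusion-exclusion on the 3 forbidden self-matches:
Σ_{j=0}^{3} (-1)^j C(3,j)(5-j)!
= C(3,0)·5! - C(3,1)·4! + C(3,2)·3! - C(3,3)·2!
= 120 - 72 + 18 - 2
= 64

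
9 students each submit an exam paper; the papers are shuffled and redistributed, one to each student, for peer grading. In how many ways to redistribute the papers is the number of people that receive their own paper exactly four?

5544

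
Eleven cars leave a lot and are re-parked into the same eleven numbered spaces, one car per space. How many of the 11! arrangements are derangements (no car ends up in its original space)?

Use !n = (n-1)(!(n-1) + !(n-2)).
!11 = 10·(1334961 + 133496) = 10·1468457 = 14684570

14684570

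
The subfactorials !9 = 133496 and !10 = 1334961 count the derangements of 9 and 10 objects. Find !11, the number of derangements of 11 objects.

14684570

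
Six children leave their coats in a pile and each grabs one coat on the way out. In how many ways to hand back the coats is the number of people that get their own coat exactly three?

40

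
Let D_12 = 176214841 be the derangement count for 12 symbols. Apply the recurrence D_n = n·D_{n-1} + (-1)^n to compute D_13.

2290792932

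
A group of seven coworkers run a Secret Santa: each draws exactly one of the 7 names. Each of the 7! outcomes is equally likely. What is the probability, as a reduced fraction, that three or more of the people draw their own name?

Favorable outcomes: Σ_{i≥3} C(7,i)·!(7-i) = 35·9 + 35·2 + 21·1 + 7·0 + 1·1 = 407.
Total outcomes: 7! = 5040.
Probability = 407/5040 = 407/5040.

407/5040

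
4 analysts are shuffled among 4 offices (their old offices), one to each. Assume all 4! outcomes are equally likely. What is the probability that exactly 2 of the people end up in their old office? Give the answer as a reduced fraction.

Favorable outcomes: C(4,2)·!2 = 6·1 = 6.
Total outcomes: 4! = 24.
Probability = 6/24 = 1/4.

1/4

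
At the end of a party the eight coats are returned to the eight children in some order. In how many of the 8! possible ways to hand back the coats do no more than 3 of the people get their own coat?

39549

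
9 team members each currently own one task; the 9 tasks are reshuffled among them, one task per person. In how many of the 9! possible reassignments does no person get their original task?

133496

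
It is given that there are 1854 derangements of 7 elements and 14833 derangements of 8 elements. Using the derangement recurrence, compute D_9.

D_9 = (9-1)·(D_8 + D_7) = 8·(14833 + 1854) = 8·16687 = 133496.

133496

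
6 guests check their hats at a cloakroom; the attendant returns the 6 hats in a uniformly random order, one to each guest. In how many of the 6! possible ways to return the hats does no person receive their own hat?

265

By inclusion-exclusion, !6 = Σ (-1)^k · 6!/k! for k=0..6
= 6! - 6!/1! + 6!/2! - 6!/3! + 6!/4! - 6!/5! + 6!/6!
= 720 - 720 + 360 - 120 + 30 - 6 + 1
= 265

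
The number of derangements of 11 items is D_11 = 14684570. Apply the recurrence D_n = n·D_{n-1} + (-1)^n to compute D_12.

176214841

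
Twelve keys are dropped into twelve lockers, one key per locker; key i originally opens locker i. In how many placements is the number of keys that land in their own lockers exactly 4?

7342335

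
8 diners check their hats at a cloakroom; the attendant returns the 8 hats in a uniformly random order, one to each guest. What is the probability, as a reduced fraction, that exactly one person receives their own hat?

103/280

Favorable outcomes: C(8,1)·!7 = 8·1854 = 14832.
Total outcomes: 8! = 40320.
Probability = 14832/40320 = 103/280.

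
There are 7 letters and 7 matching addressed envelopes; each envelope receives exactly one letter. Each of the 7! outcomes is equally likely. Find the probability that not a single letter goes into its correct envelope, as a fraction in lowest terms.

Favorable outcomes: !7 = 1854.
Total outcomes: 7! = 5040.
Probability = 1854/5040 = 103/280.

103/280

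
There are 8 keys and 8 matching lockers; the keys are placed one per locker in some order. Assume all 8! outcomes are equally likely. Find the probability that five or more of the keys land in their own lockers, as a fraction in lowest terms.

47/13440

Favorable outcomes: Σ_{i≥5} C(8,i)·!(8-i) = 56·2 + 28·1 + 8·0 + 1·1 = 141.
Total outcomes: 8! = 40320.
Probability = 141/40320 = 47/13440.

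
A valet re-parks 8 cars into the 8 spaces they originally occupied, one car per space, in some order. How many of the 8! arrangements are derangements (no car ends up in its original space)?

14833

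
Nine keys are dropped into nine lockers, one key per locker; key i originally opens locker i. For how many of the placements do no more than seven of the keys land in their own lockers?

# with exactly i fixed is C(9,i)·!(9-i); sum over i=0..7:
  i=0: C(9,0)·!9 = 1·133496 = 133496
  i=1: C(9,1)·!8 = 9·14833 = 133497
  i=2: C(9,2)·!7 = 36·1854 = 66744
  i=3: C(9,3)·!6 = 84·265 = 22260
  i=4: C(9,4)·!5 = 126·44 = 5544
  i=5: C(9,5)·!4 = 126·9 = 1134
  i=6: C(9,6)·!3 = 84·2 = 168
  i=7: C(9,7)·!2 = 36·1 = 36
Total = 362879.

362879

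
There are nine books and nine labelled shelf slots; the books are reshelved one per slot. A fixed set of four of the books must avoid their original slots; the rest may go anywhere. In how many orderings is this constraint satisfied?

229080

Let A_j be the event that the j-th constrained one is fixed. By inclusion-exclusion over the 4 events:
Σ_{j=0}^{4} (-1)^j C(4,j)(9-j)!
= C(4,0)·9! - C(4,1)·8! + C(4,2)·7! - C(4,3)·6! + C(4,4)·5!
= 362880 - 161280 + 30240 - 2880 + 120
= 229080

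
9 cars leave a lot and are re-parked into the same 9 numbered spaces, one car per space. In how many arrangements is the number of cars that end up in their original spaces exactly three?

Pick the 3 fixed positions: C(9,3) = 84 ways.
The remaining 6 must be deranged: !6 = 265.
Total: 84 × 265 = 22260.

22260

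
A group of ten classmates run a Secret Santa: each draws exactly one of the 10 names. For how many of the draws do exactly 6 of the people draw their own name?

Pick the 6 fixed positions: C(10,6) = 210 ways.
The remaining 4 must be deranged: !4 = 9.
Total: 210 × 9 = 1890.

1890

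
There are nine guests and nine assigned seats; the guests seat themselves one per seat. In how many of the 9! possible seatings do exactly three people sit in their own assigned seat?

22260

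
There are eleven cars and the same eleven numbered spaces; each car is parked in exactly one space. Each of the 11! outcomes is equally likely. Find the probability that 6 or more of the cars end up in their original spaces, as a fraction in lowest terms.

5921/9979200

Favorable outcomes: Σ_{i≥6} C(11,i)·!(11-i) = 462·44 + 330·9 + 165·2 + 55·1 + 11·0 + 1·1 = 23684.
Total outcomes: 11! = 39916800.
Probability = 23684/39916800 = 5921/9979200.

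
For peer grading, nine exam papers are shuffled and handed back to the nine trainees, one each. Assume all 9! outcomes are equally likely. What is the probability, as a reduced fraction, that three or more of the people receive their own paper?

Favorable outcomes: Σ_{i≥3} C(9,i)·!(9-i) = 84·265 + 126·44 + 126·9 + 84·2 + 36·1 + 9·0 + 1·1 = 29143.
Total outcomes: 9! = 362880.
Probability = 29143/362880 = 29143/362880.

29143/362880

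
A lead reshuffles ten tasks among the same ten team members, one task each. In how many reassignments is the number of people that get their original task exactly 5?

11088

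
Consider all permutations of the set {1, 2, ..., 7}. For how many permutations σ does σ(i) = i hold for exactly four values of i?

70

Pick the 4 fixed positions: C(7,4) = 35 ways.
The other 3 form a derangement: !3 = 2.
Total: 35 × 2 = 70.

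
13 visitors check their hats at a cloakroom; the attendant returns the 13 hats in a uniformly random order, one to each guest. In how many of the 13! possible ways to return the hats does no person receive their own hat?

2290792932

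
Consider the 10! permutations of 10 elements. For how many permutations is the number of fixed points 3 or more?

Sum C(10,i)·!(10-i) for i = 3..10:
  i=3: C(10,3)·!7 = 120·1854 = 222480
  i=4: C(10,4)·!6 = 210·265 = 55650
  i=5: C(10,5)·!5 = 252·44 = 11088
  i=6: C(10,6)·!4 = 210·9 = 1890
  i=7: C(10,7)·!3 = 120·2 = 240
  i=8: C(10,8)·!2 = 45·1 = 45
  i=9: C(10,9)·!1 = 10·0 = 0
  i=10: C(10,10)·!0 = 1·1 = 1
Total = 291394.

291394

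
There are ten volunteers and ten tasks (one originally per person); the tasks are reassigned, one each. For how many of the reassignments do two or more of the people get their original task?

958879

Sum C(10,i)·!(10-i) for i = 2..10:
  i=2: C(10,2)·!8 = 45·14833 = 667485
  i=3: C(10,3)·!7 = 120·1854 = 222480
  i=4: C(10,4)·!6 = 210·265 = 55650
  i=5: C(10,5)·!5 = 252·44 = 11088
  i=6: C(10,6)·!4 = 210·9 = 1890
  i=7: C(10,7)·!3 = 120·2 = 240
  i=8: C(10,8)·!2 = 45·1 = 45
  i=9: C(10,9)·!1 = 10·0 = 0
  i=10: C(10,10)·!0 = 1·1 = 1
Total = 958879.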